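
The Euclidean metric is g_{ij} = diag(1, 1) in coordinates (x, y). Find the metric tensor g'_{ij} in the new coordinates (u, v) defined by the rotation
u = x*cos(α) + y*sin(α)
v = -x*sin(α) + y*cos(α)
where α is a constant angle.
Invert the transformation: x = u*cos(α) - v*sin(α), y = u*sin(α) + v*cos(α)
g'_{ij} = (∂x^k/∂x'^i)(∂x^l/∂x'^j) g_{kl}; with g_{kl} = δ_{kl} this is Σ_k (∂x^k/∂x'^i)(∂x^k/∂x'^j).
Jacobian: ∂x/∂u = cos(α), ∂x/∂v = -sin(α), ∂y/∂u = sin(α), ∂y/∂v = cos(α)
g'_{uu} = (cos(α))(cos(α)) + (sin(α))(sin(α)) = 1
g'_{uv} = (cos(α))(-sin(α)) + (sin(α))(cos(α)) = 0
g'_{vv} = (-sin(α))(-sin(α)) + (cos(α))(cos(α)) = 1
g'_{ij} = diag(1, 1)
The Euclidean metric is invariant under rotations.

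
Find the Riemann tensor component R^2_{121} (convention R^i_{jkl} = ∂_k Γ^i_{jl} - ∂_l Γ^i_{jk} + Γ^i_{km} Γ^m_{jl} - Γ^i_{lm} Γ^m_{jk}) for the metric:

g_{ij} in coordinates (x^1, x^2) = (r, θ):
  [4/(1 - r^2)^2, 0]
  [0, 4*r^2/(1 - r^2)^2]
Non-zero Christoffel symbols (Γ^k_{ij} = Γ^k_{ji}):
Γ^r_{r r} = 2*r/(1 - r^2)
Γ^r_{θ θ} = (r^3 + r)/(r^2 - 1)
Γ^θ_{r θ} = (-r^2 - 1)/(r^3 - r)
R^θ_{r θ r} = ∂_θ Γ^θ_{r r} - ∂_r Γ^θ_{r θ} + Γ^θ_{θ m} Γ^m_{r r} - Γ^θ_{r m} Γ^m_{r θ}
  = (0) - ((r^4 + 4*r^2 - 1)/(r^3 - r)^2) + (2*(r^2 + 1)/(r^2 - 1)^2) - ((r^2 + 1)^2/(r^3 - r)^2) = -4/(r^2 - 1)^2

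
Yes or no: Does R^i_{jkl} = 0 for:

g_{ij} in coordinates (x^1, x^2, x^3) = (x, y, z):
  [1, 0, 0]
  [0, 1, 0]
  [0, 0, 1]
All metric components are constant, so every Christoffel symbol vanishes and R^i_{jkl} = 0.
Yes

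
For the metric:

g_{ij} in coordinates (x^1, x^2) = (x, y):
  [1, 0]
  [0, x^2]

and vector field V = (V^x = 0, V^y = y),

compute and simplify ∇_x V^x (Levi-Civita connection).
Non-zero Christoffel symbols:
Γ^x_{y y} = -x
Γ^y_{x y} = 1/x
∇_x V^x = ∂_x V^x + Γ^x_{x j} V^j
  = (0) + (0)(0) + (0)(y)
  = 0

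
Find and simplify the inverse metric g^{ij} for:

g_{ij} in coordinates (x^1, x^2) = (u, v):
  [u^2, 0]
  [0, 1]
The metric is diagonal, so g^{ij} is diagonal with entries 1/g_{ii}: diag(1/(u^2), 1).
g^{ij}:
  [1/u^2, 0]
  [0, 1]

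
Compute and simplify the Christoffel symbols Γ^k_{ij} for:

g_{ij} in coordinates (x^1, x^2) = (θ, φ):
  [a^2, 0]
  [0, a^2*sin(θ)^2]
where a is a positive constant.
Using Γ^k_{ij} = (1/2) g^{km} (∂_i g_{mj} + ∂_j g_{mi} - ∂_m g_{ij}); the metric is diagonal, so only the m = k term contributes.
Non-zero symbols (using the symmetry Γ^k_{ij} = Γ^k_{ji}):
Γ^θ_{φ φ} = (1/2) g^{θθ} (∂_φ g_{θφ} + ∂_φ g_{θφ} - ∂_θ g_{φφ}) = (1/2)(1/a^2)((0) + (0) - (a^2*sin(2*θ))) = -sin(2*θ)/2
Γ^φ_{θ φ} = (1/2) g^{φφ} (∂_θ g_{φφ} + ∂_φ g_{φθ} - ∂_φ g_{θφ}) = (1/2)(1/(a^2*sin(θ)^2))((a^2*sin(2*θ)) + (0) - (0)) = 1/tan(θ)
All other Christoffel symbols are zero.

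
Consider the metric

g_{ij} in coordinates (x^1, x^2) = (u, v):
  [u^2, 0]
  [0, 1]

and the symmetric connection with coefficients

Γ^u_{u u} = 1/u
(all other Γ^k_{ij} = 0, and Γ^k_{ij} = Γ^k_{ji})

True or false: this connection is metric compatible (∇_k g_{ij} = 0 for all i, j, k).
Using ∇_k g_{ij} = ∂_k g_{ij} - Γ^m_{ki} g_{mj} - Γ^m_{kj} g_{im}:
e.g. ∇_u g_{uu} = (2*u) - (u) - (u) = 0
Every component ∇_k g_{ij} vanishes: the connection is metric compatible.
True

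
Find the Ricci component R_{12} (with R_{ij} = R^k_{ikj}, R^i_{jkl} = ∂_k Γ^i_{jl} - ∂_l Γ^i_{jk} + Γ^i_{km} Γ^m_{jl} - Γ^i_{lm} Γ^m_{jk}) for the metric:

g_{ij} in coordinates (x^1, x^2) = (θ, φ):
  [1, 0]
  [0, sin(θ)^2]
Non-zero Christoffel symbols (Γ^k_{ij} = Γ^k_{ji}):
Γ^θ_{φ φ} = -sin(2*θ)/2
Γ^φ_{θ φ} = 1/tan(θ)
R^θ_{θ θ φ} = 0 (a repeated index in an antisymmetric pair)
R^φ_{θ φ φ} = 0 (a repeated index in an antisymmetric pair)
R_{θφ} = R^θ_{θ θ φ} + R^φ_{θ φ φ} = (0) + (0) = 0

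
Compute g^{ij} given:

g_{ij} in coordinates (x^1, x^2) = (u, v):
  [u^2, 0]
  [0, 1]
The metric is diagonal, so g^{ij} is diagonal with entries 1/g_{ii}: diag(1/(u^2), 1).
g^{ij}:
  [1/u^2, 0]
  [0, 1]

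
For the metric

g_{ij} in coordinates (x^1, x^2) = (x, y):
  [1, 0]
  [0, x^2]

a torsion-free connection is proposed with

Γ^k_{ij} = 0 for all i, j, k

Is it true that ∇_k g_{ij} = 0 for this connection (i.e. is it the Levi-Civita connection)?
Using ∇_k g_{ij} = ∂_k g_{ij} - Γ^m_{ki} g_{mj} - Γ^m_{kj} g_{im}:
∇_x g_{yy} = (2*x) - (0) - (0) = 2*x ≠ 0
So the connection is not metric compatible (it is not the Levi-Civita connection).
No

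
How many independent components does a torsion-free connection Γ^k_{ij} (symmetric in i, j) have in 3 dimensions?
Γ^k_{ij} has n choices for the upper index and n(n+1)/2 independent symmetric lower index pairs.
Total = 3 × 3×4/2 = 3 × 6 = 18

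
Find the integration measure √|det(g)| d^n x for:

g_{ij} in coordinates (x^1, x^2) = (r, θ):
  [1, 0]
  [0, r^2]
det(g) = r^2
√|det(g)| = r
Volume element: dV = r dr dθ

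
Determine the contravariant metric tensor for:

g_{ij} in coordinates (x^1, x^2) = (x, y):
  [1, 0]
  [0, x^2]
The metric is diagonal, so g^{ij} is diagonal with entries 1/g_{ii}: diag(1, 1/(x^2)).
g^{ij}:
  [1, 0]
  [0, 1/x^2]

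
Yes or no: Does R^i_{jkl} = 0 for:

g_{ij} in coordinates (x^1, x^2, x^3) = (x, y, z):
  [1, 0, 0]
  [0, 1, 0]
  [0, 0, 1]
All metric components are constant, so every Christoffel symbol vanishes and R^i_{jkl} = 0.
Yes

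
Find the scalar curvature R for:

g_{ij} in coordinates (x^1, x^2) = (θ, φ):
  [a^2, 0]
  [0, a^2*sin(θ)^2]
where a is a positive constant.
Non-zero Christoffel symbols (Γ^k_{ij} = Γ^k_{ji}):
Γ^θ_{φ φ} = -sin(2*θ)/2
Γ^φ_{θ φ} = 1/tan(θ)
Ricci tensor (R_{ij} = R^k_{ikj}): R_{θθ} = 1, R_{θφ} = 0, R_{φφ} = sin(θ)^2
Inverse metric: g^{θθ} = 1/a^2, g^{φφ} = 1/(a^2*sin(θ)^2)
R = g^{ij} R_{ij} = (1/a^2)(1) + (1/(a^2*sin(θ)^2))(sin(θ)^2) = 2/a^2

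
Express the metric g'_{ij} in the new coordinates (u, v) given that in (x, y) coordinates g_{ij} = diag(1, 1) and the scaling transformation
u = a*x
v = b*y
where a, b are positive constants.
Invert the transformation: x = u/a, y = v/b
g'_{ij} = (∂x^k/∂x'^i)(∂x^l/∂x'^j) g_{kl}; with g_{kl} = δ_{kl} this is Σ_k (∂x^k/∂x'^i)(∂x^k/∂x'^j).
Jacobian: ∂x/∂u = 1/a, ∂x/∂v = 0, ∂y/∂u = 0, ∂y/∂v = 1/b
g'_{uu} = (1/a)(1/a) + (0)(0) = 1/a^2
g'_{uv} = (1/a)(0) + (0)(1/b) = 0
g'_{vv} = (0)(0) + (1/b)(1/b) = 1/b^2
g'_{ij} = diag(1/a^2, 1/b^2)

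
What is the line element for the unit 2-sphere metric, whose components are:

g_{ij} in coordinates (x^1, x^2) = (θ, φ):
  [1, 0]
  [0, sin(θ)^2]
ds^2 = g_{ij} dx^i dx^j; only the non-zero components contribute.
ds^2 = dθ^2 + sin(θ)^2 dφ^2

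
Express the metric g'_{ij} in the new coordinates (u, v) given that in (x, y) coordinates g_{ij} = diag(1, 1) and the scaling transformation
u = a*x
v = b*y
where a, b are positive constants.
Invert the transformation: x = u/a, y = v/b
g'_{ij} = (∂x^k/∂x'^i)(∂x^l/∂x'^j) g_{kl}; with g_{kl} = δ_{kl} this is Σ_k (∂x^k/∂x'^i)(∂x^k/∂x'^j).
Jacobian: ∂x/∂u = 1/a, ∂x/∂v = 0, ∂y/∂u = 0, ∂y/∂v = 1/b
g'_{uu} = (1/a)(1/a) + (0)(0) = 1/a^2
g'_{uv} = (1/a)(0) + (0)(1/b) = 0
g'_{vv} = (0)(0) + (1/b)(1/b) = 1/b^2
g'_{ij} = diag(1/a^2, 1/b^2)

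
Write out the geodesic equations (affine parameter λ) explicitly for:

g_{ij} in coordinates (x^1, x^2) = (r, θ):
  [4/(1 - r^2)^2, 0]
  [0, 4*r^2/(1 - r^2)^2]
Geodesic equation: d^2x^k/dλ^2 + Γ^k_{ij} (dx^i/dλ)(dx^j/dλ) = 0.
Non-zero Christoffel symbols:
Γ^r_{r r} = 2*r/(1 - r^2)
Γ^r_{θ θ} = (r^3 + r)/(r^2 - 1)
Γ^θ_{r θ} = (-r^2 - 1)/(r^3 - r)
Substituting (the symmetric pair Γ^k_{ij}, Γ^k_{ji} combines into a factor 2):
d^2r/dλ^2 + (2*r/(1 - r^2)) (dr/dλ)^2 + ((r^3 + r)/(r^2 - 1)) (dθ/dλ)^2 = 0
d^2θ/dλ^2 + ((-2*r^2 - 2)/(r^3 - r)) (dr/dλ)(dθ/dλ) = 0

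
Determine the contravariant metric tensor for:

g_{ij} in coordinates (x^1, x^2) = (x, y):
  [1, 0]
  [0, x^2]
The metric is diagonal, so g^{ij} is diagonal with entries 1/g_{ii}: diag(1, 1/(x^2)).
g^{ij}:
  [1, 0]
  [0, 1/x^2]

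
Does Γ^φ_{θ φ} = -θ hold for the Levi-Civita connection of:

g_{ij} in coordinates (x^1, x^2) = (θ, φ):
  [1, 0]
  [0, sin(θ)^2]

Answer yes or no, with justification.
Γ^φ_{θ φ} = (1/2) g^{φφ} (∂_θ g_{φφ} + ∂_φ g_{φθ} - ∂_φ g_{θφ}) = (1/2)(1/sin(θ)^2)((sin(2*θ)) + (0) - (0)) = 1/tan(θ)
This differs from the proposed value -θ.
No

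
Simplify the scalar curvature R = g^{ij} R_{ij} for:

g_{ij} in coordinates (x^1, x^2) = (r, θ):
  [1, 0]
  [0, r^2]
Non-zero Christoffel symbols (Γ^k_{ij} = Γ^k_{ji}):
Γ^r_{θ θ} = -r
Γ^θ_{r θ} = 1/r
Ricci tensor (R_{ij} = R^k_{ikj}): R_{rr} = 0, R_{rθ} = 0, R_{θθ} = 0
Inverse metric: g^{rr} = 1, g^{θθ} = 1/r^2
R = g^{ij} R_{ij} = (1)(0) + (1/r^2)(0) = 0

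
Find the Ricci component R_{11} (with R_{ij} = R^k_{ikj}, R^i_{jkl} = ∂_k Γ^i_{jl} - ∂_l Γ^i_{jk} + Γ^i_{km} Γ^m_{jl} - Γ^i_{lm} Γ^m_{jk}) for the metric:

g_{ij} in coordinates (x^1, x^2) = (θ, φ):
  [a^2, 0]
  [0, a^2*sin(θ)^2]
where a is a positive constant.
Non-zero Christoffel symbols (Γ^k_{ij} = Γ^k_{ji}):
Γ^θ_{φ φ} = -sin(2*θ)/2
Γ^φ_{θ φ} = 1/tan(θ)
R^θ_{θ θ θ} = 0 (a repeated index in an antisymmetric pair)
R^φ_{θ φ θ} = ∂_φ Γ^φ_{θ θ} - ∂_θ Γ^φ_{θ φ} + Γ^φ_{φ m} Γ^m_{θ θ} - Γ^φ_{θ m} Γ^m_{θ φ}
  = (0) - (-1/sin(θ)^2) + (0) - (1/tan(θ)^2) = 1
R_{θθ} = R^θ_{θ θ θ} + R^φ_{θ φ θ} = (0) + (1) = 1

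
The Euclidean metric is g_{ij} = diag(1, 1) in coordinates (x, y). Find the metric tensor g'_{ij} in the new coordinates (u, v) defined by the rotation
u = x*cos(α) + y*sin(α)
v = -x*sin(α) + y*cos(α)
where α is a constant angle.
Invert the transformation: x = u*cos(α) - v*sin(α), y = u*sin(α) + v*cos(α)
g'_{ij} = (∂x^k/∂x'^i)(∂x^l/∂x'^j) g_{kl}; with g_{kl} = δ_{kl} this is Σ_k (∂x^k/∂x'^i)(∂x^k/∂x'^j).
Jacobian: ∂x/∂u = cos(α), ∂x/∂v = -sin(α), ∂y/∂u = sin(α), ∂y/∂v = cos(α)
g'_{uu} = (cos(α))(cos(α)) + (sin(α))(sin(α)) = 1
g'_{uv} = (cos(α))(-sin(α)) + (sin(α))(cos(α)) = 0
g'_{vv} = (-sin(α))(-sin(α)) + (cos(α))(cos(α)) = 1
g'_{ij} = diag(1, 1)
The Euclidean metric is invariant under rotations.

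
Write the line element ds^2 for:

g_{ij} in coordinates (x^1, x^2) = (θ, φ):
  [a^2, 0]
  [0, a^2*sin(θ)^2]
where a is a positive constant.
ds^2 = g_{ij} dx^i dx^j; only the non-zero components contribute.
ds^2 = a^2 dθ^2 + a^2*sin(θ)^2 dφ^2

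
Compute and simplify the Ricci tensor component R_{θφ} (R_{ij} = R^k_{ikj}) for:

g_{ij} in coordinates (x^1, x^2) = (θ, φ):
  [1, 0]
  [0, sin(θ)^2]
Non-zero Christoffel symbols (Γ^k_{ij} = Γ^k_{ji}):
Γ^θ_{φ φ} = -sin(2*θ)/2
Γ^φ_{θ φ} = 1/tan(θ)
R^θ_{θ θ φ} = 0 (a repeated index in an antisymmetric pair)
R^φ_{θ φ φ} = 0 (a repeated index in an antisymmetric pair)
R_{θφ} = R^θ_{θ θ φ} + R^φ_{θ φ φ} = (0) + (0) = 0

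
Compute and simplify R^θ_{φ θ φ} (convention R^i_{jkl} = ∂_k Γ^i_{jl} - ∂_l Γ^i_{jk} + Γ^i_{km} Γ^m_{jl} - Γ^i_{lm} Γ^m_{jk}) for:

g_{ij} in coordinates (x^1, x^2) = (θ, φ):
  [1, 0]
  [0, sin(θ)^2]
Non-zero Christoffel symbols (Γ^k_{ij} = Γ^k_{ji}):
Γ^θ_{φ φ} = -sin(2*θ)/2
Γ^φ_{θ φ} = 1/tan(θ)
R^θ_{φ θ φ} = ∂_θ Γ^θ_{φ φ} - ∂_φ Γ^θ_{φ θ} + Γ^θ_{θ m} Γ^m_{φ φ} - Γ^θ_{φ m} Γ^m_{φ θ}
  = (-cos(2*θ)) - (0) + (0) - (-cos(θ)^2) = sin(θ)^2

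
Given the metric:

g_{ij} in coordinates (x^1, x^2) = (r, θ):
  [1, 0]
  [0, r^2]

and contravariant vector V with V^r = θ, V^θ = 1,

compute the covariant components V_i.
V_i = g_{ij} V^j:
V_r = (1)(θ) + (0)(1) = θ
V_θ = (0)(θ) + (r^2)(1) = r^2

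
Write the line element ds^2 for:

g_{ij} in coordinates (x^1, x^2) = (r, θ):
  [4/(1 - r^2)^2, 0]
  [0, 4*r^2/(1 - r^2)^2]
ds^2 = g_{ij} dx^i dx^j; only the non-zero components contribute.
ds^2 = (4/(1 - r^2)^2) dr^2 + (4*r^2/(1 - r^2)^2) dθ^2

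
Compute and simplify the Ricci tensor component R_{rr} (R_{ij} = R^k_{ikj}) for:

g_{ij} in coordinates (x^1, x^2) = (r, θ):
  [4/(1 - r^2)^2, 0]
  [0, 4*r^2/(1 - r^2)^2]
Non-zero Christoffel symbols (Γ^k_{ij} = Γ^k_{ji}):
Γ^r_{r r} = 2*r/(1 - r^2)
Γ^r_{θ θ} = (r^3 + r)/(r^2 - 1)
Γ^θ_{r θ} = (-r^2 - 1)/(r^3 - r)
R^r_{r r r} = 0 (a repeated index in an antisymmetric pair)
R^θ_{r θ r} = ∂_θ Γ^θ_{r r} - ∂_r Γ^θ_{r θ} + Γ^θ_{θ m} Γ^m_{r r} - Γ^θ_{r m} Γ^m_{r θ}
  = (0) - ((r^4 + 4*r^2 - 1)/(r^3 - r)^2) + (2*(r^2 + 1)/(r^2 - 1)^2) - ((r^2 + 1)^2/(r^3 - r)^2) = -4/(r^2 - 1)^2
R_{rr} = R^r_{r r r} + R^θ_{r θ r} = (0) + (-4/(r^2 - 1)^2) = -4/(r^2 - 1)^2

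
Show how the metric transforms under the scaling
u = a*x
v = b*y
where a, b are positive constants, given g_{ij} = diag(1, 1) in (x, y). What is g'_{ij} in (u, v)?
Invert the transformation: x = u/a, y = v/b
g'_{ij} = (∂x^k/∂x'^i)(∂x^l/∂x'^j) g_{kl}; with g_{kl} = δ_{kl} this is Σ_k (∂x^k/∂x'^i)(∂x^k/∂x'^j).
Jacobian: ∂x/∂u = 1/a, ∂x/∂v = 0, ∂y/∂u = 0, ∂y/∂v = 1/b
g'_{uu} = (1/a)(1/a) + (0)(0) = 1/a^2
g'_{uv} = (1/a)(0) + (0)(1/b) = 0
g'_{vv} = (0)(0) + (1/b)(1/b) = 1/b^2
g'_{ij} = diag(1/a^2, 1/b^2)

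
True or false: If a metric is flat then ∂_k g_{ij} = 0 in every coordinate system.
Flatness means R^i_{jkl} = 0; the components can still vary, e.g. the flat plane in polar coordinates has g_{θθ} = r^2.
False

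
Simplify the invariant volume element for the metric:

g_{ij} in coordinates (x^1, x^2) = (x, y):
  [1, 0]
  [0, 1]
det(g) = 1
√|det(g)| = 1
Volume element: dV = 1 dx dy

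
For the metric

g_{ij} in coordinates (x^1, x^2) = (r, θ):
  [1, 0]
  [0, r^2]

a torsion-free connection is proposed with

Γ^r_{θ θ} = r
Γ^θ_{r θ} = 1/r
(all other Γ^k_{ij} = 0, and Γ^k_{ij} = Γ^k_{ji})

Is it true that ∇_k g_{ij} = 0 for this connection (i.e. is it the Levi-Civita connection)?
Using ∇_k g_{ij} = ∂_k g_{ij} - Γ^m_{ki} g_{mj} - Γ^m_{kj} g_{im}:
∇_θ g_{rθ} = (0) - (r) - (r) = -2*r ≠ 0
So the connection is not metric compatible (it is not the Levi-Civita connection).
No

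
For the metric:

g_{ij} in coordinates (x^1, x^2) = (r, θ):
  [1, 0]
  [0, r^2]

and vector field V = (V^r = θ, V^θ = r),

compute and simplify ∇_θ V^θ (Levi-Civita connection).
Non-zero Christoffel symbols:
Γ^r_{θ θ} = -r
Γ^θ_{r θ} = 1/r
∇_θ V^θ = ∂_θ V^θ + Γ^θ_{θ j} V^j
  = (0) + (1/r)(θ) + (0)(r)
  = θ/r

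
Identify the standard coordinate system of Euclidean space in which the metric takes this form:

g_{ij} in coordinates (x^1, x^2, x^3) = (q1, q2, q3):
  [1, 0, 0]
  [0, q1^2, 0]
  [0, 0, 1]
The line element ds^2 = dq1^2 + q1^2 dq2^2 + dq3^2 is dr^2 + r^2 dθ^2 + dz^2 with q1 = r, q2 = θ, q3 = z.
cylindrical coordinates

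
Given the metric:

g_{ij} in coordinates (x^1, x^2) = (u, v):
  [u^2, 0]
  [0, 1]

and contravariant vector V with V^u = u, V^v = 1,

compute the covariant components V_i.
V_i = g_{ij} V^j:
V_u = (u^2)(u) + (0)(1) = u^3
V_v = (0)(u) + (1)(1) = 1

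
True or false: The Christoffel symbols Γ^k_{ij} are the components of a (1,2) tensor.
Under a change of coordinates Γ picks up an inhomogeneous term ∂²x/∂x'∂x'; e.g. Γ = 0 in Cartesian coordinates but Γ^r_{θθ} = -r in polar coordinates on the same flat plane.
False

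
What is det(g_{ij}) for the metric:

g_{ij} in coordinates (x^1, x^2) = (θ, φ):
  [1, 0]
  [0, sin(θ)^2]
For a 2×2 metric: det(g) = g_{11}·g_{22} - g_{12}·g_{21}
= (1)·(sin(θ)^2) - (0)·(0)
= sin(θ)^2 - 0
det(g) = sin(θ)^2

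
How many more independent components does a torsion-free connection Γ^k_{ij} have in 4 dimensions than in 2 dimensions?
Independent components in n dimensions: n × n(n+1)/2 = n^2(n+1)/2.
4D: 4 × 10 = 40
2D: 2 × 3 = 6
Difference = 40 - 6 = 34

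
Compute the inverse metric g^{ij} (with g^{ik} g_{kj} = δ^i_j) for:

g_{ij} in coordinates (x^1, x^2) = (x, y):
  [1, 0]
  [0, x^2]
The metric is diagonal, so g^{ij} is diagonal with entries 1/g_{ii}: diag(1, 1/(x^2)).
g^{ij}:
  [1, 0]
  [0, 1/x^2]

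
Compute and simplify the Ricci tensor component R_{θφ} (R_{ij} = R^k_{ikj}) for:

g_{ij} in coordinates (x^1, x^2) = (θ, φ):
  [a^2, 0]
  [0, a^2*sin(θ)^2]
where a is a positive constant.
Non-zero Christoffel symbols (Γ^k_{ij} = Γ^k_{ji}):
Γ^θ_{φ φ} = -sin(2*θ)/2
Γ^φ_{θ φ} = 1/tan(θ)
R^θ_{θ θ φ} = 0 (a repeated index in an antisymmetric pair)
R^φ_{θ φ φ} = 0 (a repeated index in an antisymmetric pair)
R_{θφ} = R^θ_{θ θ φ} + R^φ_{θ φ φ} = (0) + (0) = 0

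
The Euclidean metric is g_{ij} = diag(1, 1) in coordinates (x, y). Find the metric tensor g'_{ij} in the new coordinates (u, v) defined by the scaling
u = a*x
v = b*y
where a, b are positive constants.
Invert the transformation: x = u/a, y = v/b
g'_{ij} = (∂x^k/∂x'^i)(∂x^l/∂x'^j) g_{kl}; with g_{kl} = δ_{kl} this is Σ_k (∂x^k/∂x'^i)(∂x^k/∂x'^j).
Jacobian: ∂x/∂u = 1/a, ∂x/∂v = 0, ∂y/∂u = 0, ∂y/∂v = 1/b
g'_{uu} = (1/a)(1/a) + (0)(0) = 1/a^2
g'_{uv} = (1/a)(0) + (0)(1/b) = 0
g'_{vv} = (0)(0) + (1/b)(1/b) = 1/b^2
g'_{ij} = diag(1/a^2, 1/b^2)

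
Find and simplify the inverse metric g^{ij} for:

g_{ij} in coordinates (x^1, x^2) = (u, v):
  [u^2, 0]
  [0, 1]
The metric is diagonal, so g^{ij} is diagonal with entries 1/g_{ii}: diag(1/(u^2), 1).
g^{ij}:
  [1/u^2, 0]
  [0, 1]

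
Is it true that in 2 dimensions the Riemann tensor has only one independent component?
The number of independent components is n^2(n^2-1)/12 = 4·3/12 = 1 for n = 2 (e.g. R_{1212}).
Yes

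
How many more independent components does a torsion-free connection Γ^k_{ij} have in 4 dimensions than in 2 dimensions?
Independent components in n dimensions: n × n(n+1)/2 = n^2(n+1)/2.
4D: 4 × 10 = 40
2D: 2 × 3 = 6
Difference = 40 - 6 = 34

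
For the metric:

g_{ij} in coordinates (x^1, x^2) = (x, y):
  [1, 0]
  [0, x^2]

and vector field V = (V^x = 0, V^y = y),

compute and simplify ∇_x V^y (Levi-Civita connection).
Non-zero Christoffel symbols:
Γ^x_{y y} = -x
Γ^y_{x y} = 1/x
∇_x V^y = ∂_x V^y + Γ^y_{x j} V^j
  = (0) + (0)(0) + (1/x)(y)
  = y/x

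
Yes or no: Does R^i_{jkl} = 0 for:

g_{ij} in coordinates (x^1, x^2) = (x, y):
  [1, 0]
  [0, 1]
All metric components are constant, so every Christoffel symbol vanishes and R^i_{jkl} = 0.
Yes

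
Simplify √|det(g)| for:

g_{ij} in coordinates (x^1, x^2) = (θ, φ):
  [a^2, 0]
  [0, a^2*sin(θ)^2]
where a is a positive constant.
det(g) = a^4*sin(θ)^2
√|det(g)| = a^2*sin(θ) (taking 0 < θ < π so that |sin(θ)| = sin(θ))
Volume element: dV = a^2*sin(θ) dθ dφ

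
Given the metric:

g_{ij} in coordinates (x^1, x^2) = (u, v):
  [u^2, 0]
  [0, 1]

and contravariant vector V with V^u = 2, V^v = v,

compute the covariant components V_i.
V_i = g_{ij} V^j:
V_u = (u^2)(2) + (0)(v) = 2*u^2
V_v = (0)(2) + (1)(v) = v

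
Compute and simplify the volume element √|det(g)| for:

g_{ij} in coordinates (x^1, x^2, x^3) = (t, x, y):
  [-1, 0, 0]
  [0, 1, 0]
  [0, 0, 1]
det(g) = -1
√|det(g)| = 1
Volume element: dV = 1 dt dx dy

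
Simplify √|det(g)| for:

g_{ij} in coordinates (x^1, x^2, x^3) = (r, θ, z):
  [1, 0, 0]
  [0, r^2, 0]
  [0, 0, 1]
det(g) = r^2
√|det(g)| = r
Volume element: dV = r dr dθ dz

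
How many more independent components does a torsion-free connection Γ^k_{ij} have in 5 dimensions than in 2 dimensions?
Independent components in n dimensions: n × n(n+1)/2 = n^2(n+1)/2.
5D: 5 × 15 = 75
2D: 2 × 3 = 6
Difference = 75 - 6 = 69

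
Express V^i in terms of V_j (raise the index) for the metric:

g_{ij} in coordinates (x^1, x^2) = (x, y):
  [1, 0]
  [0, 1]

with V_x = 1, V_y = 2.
Inverse metric (diagonal): g^{xx} = 1, g^{yy} = 1
V^i = g^{ij} V_j:
V^x = (1)(1) + (0)(2) = 1
V^y = (0)(1) + (1)(2) = 2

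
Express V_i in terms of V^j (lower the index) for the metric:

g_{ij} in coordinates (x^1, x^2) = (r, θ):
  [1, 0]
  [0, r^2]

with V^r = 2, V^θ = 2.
V_i = g_{ij} V^j:
V_r = (1)(2) + (0)(2) = 2
V_θ = (0)(2) + (r^2)(2) = 2*r^2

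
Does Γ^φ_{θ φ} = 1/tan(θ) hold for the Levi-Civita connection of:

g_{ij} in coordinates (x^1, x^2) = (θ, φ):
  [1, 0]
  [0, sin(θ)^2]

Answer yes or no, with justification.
Γ^φ_{θ φ} = (1/2) g^{φφ} (∂_θ g_{φφ} + ∂_φ g_{φθ} - ∂_φ g_{θφ}) = (1/2)(1/sin(θ)^2)((sin(2*θ)) + (0) - (0)) = 1/tan(θ)
This equals the proposed value 1/tan(θ).
Yes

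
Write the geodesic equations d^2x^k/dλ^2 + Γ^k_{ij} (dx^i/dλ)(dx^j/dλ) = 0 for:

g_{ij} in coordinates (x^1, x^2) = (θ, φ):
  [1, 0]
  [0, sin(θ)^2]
Geodesic equation: d^2x^k/dλ^2 + Γ^k_{ij} (dx^i/dλ)(dx^j/dλ) = 0.
Non-zero Christoffel symbols:
Γ^θ_{φ φ} = -sin(2*θ)/2
Γ^φ_{θ φ} = 1/tan(θ)
Substituting (the symmetric pair Γ^k_{ij}, Γ^k_{ji} combines into a factor 2):
d^2θ/dλ^2 - (sin(2*θ)/2) (dφ/dλ)^2 = 0
d^2φ/dλ^2 + (2/tan(θ)) (dθ/dλ)(dφ/dλ) = 0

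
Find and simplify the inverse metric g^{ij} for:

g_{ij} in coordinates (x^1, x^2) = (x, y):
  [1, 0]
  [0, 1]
The metric is diagonal, so g^{ij} is diagonal with entries 1/g_{ii}: diag(1, 1).
g^{ij}:
  [1, 0]
  [0, 1]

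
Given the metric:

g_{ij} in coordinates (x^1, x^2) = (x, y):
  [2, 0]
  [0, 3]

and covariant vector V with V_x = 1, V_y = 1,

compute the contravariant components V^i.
Inverse metric (diagonal): g^{xx} = 1/2, g^{yy} = 1/3
V^i = g^{ij} V_j:
V^x = (1/2)(1) + (0)(1) = 1/2
V^y = (0)(1) + (1/3)(1) = 1/3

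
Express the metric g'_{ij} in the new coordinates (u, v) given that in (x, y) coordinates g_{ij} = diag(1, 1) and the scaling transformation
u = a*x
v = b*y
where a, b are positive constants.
Invert the transformation: x = u/a, y = v/b
g'_{ij} = (∂x^k/∂x'^i)(∂x^l/∂x'^j) g_{kl}; with g_{kl} = δ_{kl} this is Σ_k (∂x^k/∂x'^i)(∂x^k/∂x'^j).
Jacobian: ∂x/∂u = 1/a, ∂x/∂v = 0, ∂y/∂u = 0, ∂y/∂v = 1/b
g'_{uu} = (1/a)(1/a) + (0)(0) = 1/a^2
g'_{uv} = (1/a)(0) + (0)(1/b) = 0
g'_{vv} = (0)(0) + (1/b)(1/b) = 1/b^2
g'_{ij} = diag(1/a^2, 1/b^2)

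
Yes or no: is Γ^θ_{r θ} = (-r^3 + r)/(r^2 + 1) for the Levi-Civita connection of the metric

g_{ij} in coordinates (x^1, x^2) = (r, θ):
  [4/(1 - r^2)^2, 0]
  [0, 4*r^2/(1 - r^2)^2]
Γ^θ_{r θ} = (1/2) g^{θθ} (∂_r g_{θθ} + ∂_θ g_{θr} - ∂_θ g_{rθ}) = (1/2)((1 - r^2)^2/(4*r^2))((-8*(r^3 + r)/(r^2 - 1)^3) + (0) - (0)) = (-r^2 - 1)/(r^3 - r)
This differs from the proposed value (-r^3 + r)/(r^2 + 1).
No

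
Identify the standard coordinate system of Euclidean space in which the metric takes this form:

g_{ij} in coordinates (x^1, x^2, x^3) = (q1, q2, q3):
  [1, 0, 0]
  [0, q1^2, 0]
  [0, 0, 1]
The line element ds^2 = dq1^2 + q1^2 dq2^2 + dq3^2 is dr^2 + r^2 dθ^2 + dz^2 with q1 = r, q2 = θ, q3 = z.
cylindrical coordinates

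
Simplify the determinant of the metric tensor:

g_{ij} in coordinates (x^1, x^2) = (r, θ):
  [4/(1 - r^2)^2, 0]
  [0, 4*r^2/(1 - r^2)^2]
For a 2×2 metric: det(g) = g_{11}·g_{22} - g_{12}·g_{21}
= (4/(1 - r^2)^2)·(4*r^2/(1 - r^2)^2) - (0)·(0)
= 16*r^2/(1 - r^2)^4 - 0
det(g) = 16*r^2/(1 - r^2)^4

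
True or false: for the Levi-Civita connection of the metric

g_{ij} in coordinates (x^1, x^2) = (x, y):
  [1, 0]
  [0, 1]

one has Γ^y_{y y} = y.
Γ^y_{y y} = (1/2) g^{yy} (∂_y g_{yy} + ∂_y g_{yy} - ∂_y g_{yy}) = (1/2)(1)((0) + (0) - (0)) = 0
This differs from the proposed value y.
False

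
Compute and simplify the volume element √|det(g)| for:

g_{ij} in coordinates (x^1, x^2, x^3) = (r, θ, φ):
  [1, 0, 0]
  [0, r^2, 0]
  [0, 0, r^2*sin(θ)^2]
det(g) = r^4*sin(θ)^2
√|det(g)| = r^2*sin(θ) (taking 0 < θ < π so that |sin(θ)| = sin(θ))
Volume element: dV = r^2*sin(θ) dr dθ dφ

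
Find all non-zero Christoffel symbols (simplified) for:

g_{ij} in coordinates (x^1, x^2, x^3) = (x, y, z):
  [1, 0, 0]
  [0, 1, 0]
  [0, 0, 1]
Using Γ^k_{ij} = (1/2) g^{km} (∂_i g_{mj} + ∂_j g_{mi} - ∂_m g_{ij}); the metric is diagonal, so only the m = k term contributes.
Every metric component is constant, so all ∂_m g_{ij} = 0 and every Christoffel symbol vanishes.
All Christoffel symbols are zero.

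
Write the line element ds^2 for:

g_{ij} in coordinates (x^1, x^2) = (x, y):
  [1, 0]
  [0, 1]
ds^2 = g_{ij} dx^i dx^j; only the non-zero components contribute.
ds^2 = dx^2 + dy^2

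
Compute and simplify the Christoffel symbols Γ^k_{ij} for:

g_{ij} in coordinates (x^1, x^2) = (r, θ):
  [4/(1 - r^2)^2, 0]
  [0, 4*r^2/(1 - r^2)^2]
Using Γ^k_{ij} = (1/2) g^{km} (∂_i g_{mj} + ∂_j g_{mi} - ∂_m g_{ij}); the metric is diagonal, so only the m = k term contributes.
Non-zero symbols (using the symmetry Γ^k_{ij} = Γ^k_{ji}):
Γ^r_{r r} = (1/2) g^{rr} (∂_r g_{rr} + ∂_r g_{rr} - ∂_r g_{rr}) = (1/2)((1 - r^2)^2/4)((16*r/(1 - r^2)^3) + (16*r/(1 - r^2)^3) - (16*r/(1 - r^2)^3)) = 2*r/(1 - r^2)
Γ^r_{θ θ} = (1/2) g^{rr} (∂_θ g_{rθ} + ∂_θ g_{rθ} - ∂_r g_{θθ}) = (1/2)((1 - r^2)^2/4)((0) + (0) - (-8*(r^3 + r)/(r^2 - 1)^3)) = (r^3 + r)/(r^2 - 1)
Γ^θ_{r θ} = (1/2) g^{θθ} (∂_r g_{θθ} + ∂_θ g_{θr} - ∂_θ g_{rθ}) = (1/2)((1 - r^2)^2/(4*r^2))((-8*(r^3 + r)/(r^2 - 1)^3) + (0) - (0)) = (-r^2 - 1)/(r^3 - r)
All other Christoffel symbols are zero.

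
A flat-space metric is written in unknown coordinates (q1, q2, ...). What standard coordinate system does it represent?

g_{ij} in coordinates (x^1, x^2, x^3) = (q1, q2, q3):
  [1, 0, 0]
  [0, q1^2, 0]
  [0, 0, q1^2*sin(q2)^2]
The line element ds^2 = dq1^2 + q1^2 dq2^2 + q1^2 sin(q2)^2 dq3^2 is dr^2 + r^2 dθ^2 + r^2 sin(θ)^2 dφ^2 with q1 = r, q2 = θ, q3 = φ.
spherical coordinates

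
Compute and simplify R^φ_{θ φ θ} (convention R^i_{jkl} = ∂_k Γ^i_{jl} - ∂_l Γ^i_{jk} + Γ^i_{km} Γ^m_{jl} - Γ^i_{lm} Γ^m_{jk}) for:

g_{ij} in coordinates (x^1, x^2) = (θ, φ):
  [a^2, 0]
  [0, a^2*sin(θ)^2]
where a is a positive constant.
Non-zero Christoffel symbols (Γ^k_{ij} = Γ^k_{ji}):
Γ^θ_{φ φ} = -sin(2*θ)/2
Γ^φ_{θ φ} = 1/tan(θ)
R^φ_{θ φ θ} = ∂_φ Γ^φ_{θ θ} - ∂_θ Γ^φ_{θ φ} + Γ^φ_{φ m} Γ^m_{θ θ} - Γ^φ_{θ m} Γ^m_{θ φ}
  = (0) - (-1/sin(θ)^2) + (0) - (1/tan(θ)^2) = 1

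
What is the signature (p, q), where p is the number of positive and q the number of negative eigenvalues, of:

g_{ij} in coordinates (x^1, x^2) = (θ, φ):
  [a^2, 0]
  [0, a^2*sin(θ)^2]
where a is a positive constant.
The metric is diagonal, so its eigenvalues are the diagonal entries: a^2, a^2*sin(θ)^2 (at a generic point, where coordinate-dependent entries are positive).
2 positive, 0 negative.
(2, 0) - Riemannian (positive definite)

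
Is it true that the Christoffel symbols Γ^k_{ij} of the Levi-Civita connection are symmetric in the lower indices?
The Levi-Civita connection is torsion-free, which is exactly Γ^k_{ij} = Γ^k_{ji}.
Yes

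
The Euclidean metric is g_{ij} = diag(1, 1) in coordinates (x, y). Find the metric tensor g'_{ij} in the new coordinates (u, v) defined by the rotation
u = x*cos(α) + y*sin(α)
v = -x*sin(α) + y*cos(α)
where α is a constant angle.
Invert the transformation: x = u*cos(α) - v*sin(α), y = u*sin(α) + v*cos(α)
g'_{ij} = (∂x^k/∂x'^i)(∂x^l/∂x'^j) g_{kl}; with g_{kl} = δ_{kl} this is Σ_k (∂x^k/∂x'^i)(∂x^k/∂x'^j).
Jacobian: ∂x/∂u = cos(α), ∂x/∂v = -sin(α), ∂y/∂u = sin(α), ∂y/∂v = cos(α)
g'_{uu} = (cos(α))(cos(α)) + (sin(α))(sin(α)) = 1
g'_{uv} = (cos(α))(-sin(α)) + (sin(α))(cos(α)) = 0
g'_{vv} = (-sin(α))(-sin(α)) + (cos(α))(cos(α)) = 1
g'_{ij} = diag(1, 1)
The Euclidean metric is invariant under rotations.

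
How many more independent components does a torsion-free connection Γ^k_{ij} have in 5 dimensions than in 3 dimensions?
Independent components in n dimensions: n × n(n+1)/2 = n^2(n+1)/2.
5D: 5 × 15 = 75
3D: 3 × 6 = 18
Difference = 75 - 18 = 57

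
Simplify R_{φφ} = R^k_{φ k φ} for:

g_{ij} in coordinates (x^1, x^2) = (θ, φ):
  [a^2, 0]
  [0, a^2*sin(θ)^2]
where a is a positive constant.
Non-zero Christoffel symbols (Γ^k_{ij} = Γ^k_{ji}):
Γ^θ_{φ φ} = -sin(2*θ)/2
Γ^φ_{θ φ} = 1/tan(θ)
R^θ_{φ θ φ} = ∂_θ Γ^θ_{φ φ} - ∂_φ Γ^θ_{φ θ} + Γ^θ_{θ m} Γ^m_{φ φ} - Γ^θ_{φ m} Γ^m_{φ θ}
  = (-cos(2*θ)) - (0) + (0) - (-cos(θ)^2) = sin(θ)^2
R^φ_{φ φ φ} = 0 (a repeated index in an antisymmetric pair)
R_{φφ} = R^θ_{φ θ φ} + R^φ_{φ φ φ} = (sin(θ)^2) + (0) = sin(θ)^2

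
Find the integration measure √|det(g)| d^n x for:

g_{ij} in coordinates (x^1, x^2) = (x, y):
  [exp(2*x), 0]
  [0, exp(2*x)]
det(g) = exp(4*x)
√|det(g)| = exp(2*x)
Volume element: dV = exp(2*x) dx dy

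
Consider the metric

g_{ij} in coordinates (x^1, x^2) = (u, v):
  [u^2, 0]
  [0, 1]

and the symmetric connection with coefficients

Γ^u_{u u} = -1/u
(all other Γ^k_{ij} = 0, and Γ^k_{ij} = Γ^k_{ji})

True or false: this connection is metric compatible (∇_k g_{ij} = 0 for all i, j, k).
Using ∇_k g_{ij} = ∂_k g_{ij} - Γ^m_{ki} g_{mj} - Γ^m_{kj} g_{im}:
∇_u g_{uu} = (2*u) - (-u) - (-u) = 4*u ≠ 0
So the connection is not metric compatible (it is not the Levi-Civita connection).
False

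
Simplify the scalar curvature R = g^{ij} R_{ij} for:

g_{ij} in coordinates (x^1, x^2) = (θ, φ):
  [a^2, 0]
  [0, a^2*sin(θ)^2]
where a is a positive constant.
Non-zero Christoffel symbols (Γ^k_{ij} = Γ^k_{ji}):
Γ^θ_{φ φ} = -sin(2*θ)/2
Γ^φ_{θ φ} = 1/tan(θ)
Ricci tensor (R_{ij} = R^k_{ikj}): R_{θθ} = 1, R_{θφ} = 0, R_{φφ} = sin(θ)^2
Inverse metric: g^{θθ} = 1/a^2, g^{φφ} = 1/(a^2*sin(θ)^2)
R = g^{ij} R_{ij} = (1/a^2)(1) + (1/(a^2*sin(θ)^2))(sin(θ)^2) = 2/a^2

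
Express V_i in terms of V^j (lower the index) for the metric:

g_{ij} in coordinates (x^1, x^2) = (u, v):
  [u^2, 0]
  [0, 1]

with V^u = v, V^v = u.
V_i = g_{ij} V^j:
V_u = (u^2)(v) + (0)(u) = u^2*v
V_v = (0)(v) + (1)(u) = u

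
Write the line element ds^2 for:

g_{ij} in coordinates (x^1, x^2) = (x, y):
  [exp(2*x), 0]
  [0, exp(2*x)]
ds^2 = g_{ij} dx^i dx^j; only the non-zero components contribute.
ds^2 = exp(2*x) dx^2 + exp(2*x) dy^2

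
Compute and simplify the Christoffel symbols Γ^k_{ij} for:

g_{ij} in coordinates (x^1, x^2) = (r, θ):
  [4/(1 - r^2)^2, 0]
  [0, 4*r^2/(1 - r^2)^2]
Using Γ^k_{ij} = (1/2) g^{km} (∂_i g_{mj} + ∂_j g_{mi} - ∂_m g_{ij}); the metric is diagonal, so only the m = k term contributes.
Non-zero symbols (using the symmetry Γ^k_{ij} = Γ^k_{ji}):
Γ^r_{r r} = (1/2) g^{rr} (∂_r g_{rr} + ∂_r g_{rr} - ∂_r g_{rr}) = (1/2)((1 - r^2)^2/4)((16*r/(1 - r^2)^3) + (16*r/(1 - r^2)^3) - (16*r/(1 - r^2)^3)) = 2*r/(1 - r^2)
Γ^r_{θ θ} = (1/2) g^{rr} (∂_θ g_{rθ} + ∂_θ g_{rθ} - ∂_r g_{θθ}) = (1/2)((1 - r^2)^2/4)((0) + (0) - (-8*(r^3 + r)/(r^2 - 1)^3)) = (r^3 + r)/(r^2 - 1)
Γ^θ_{r θ} = (1/2) g^{θθ} (∂_r g_{θθ} + ∂_θ g_{θr} - ∂_θ g_{rθ}) = (1/2)((1 - r^2)^2/(4*r^2))((-8*(r^3 + r)/(r^2 - 1)^3) + (0) - (0)) = (-r^2 - 1)/(r^3 - r)
All other Christoffel symbols are zero.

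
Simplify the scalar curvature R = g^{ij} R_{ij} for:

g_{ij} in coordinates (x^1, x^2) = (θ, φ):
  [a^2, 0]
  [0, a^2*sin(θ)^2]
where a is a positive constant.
Non-zero Christoffel symbols (Γ^k_{ij} = Γ^k_{ji}):
Γ^θ_{φ φ} = -sin(2*θ)/2
Γ^φ_{θ φ} = 1/tan(θ)
Ricci tensor (R_{ij} = R^k_{ikj}): R_{θθ} = 1, R_{θφ} = 0, R_{φφ} = sin(θ)^2
Inverse metric: g^{θθ} = 1/a^2, g^{φφ} = 1/(a^2*sin(θ)^2)
R = g^{ij} R_{ij} = (1/a^2)(1) + (1/(a^2*sin(θ)^2))(sin(θ)^2) = 2/a^2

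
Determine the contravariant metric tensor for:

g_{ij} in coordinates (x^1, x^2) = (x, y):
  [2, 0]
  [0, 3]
The metric is diagonal, so g^{ij} is diagonal with entries 1/g_{ii}: diag(1/2, 1/3).
g^{ij}:
  [1/2, 0]
  [0, 1/3]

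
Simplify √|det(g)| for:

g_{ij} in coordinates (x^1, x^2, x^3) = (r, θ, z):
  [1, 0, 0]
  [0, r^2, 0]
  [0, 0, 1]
det(g) = r^2
√|det(g)| = r
Volume element: dV = r dr dθ dz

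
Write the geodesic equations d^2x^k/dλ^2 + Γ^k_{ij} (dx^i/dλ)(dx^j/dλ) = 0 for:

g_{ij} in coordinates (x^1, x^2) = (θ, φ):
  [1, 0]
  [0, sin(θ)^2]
Geodesic equation: d^2x^k/dλ^2 + Γ^k_{ij} (dx^i/dλ)(dx^j/dλ) = 0.
Non-zero Christoffel symbols:
Γ^θ_{φ φ} = -sin(2*θ)/2
Γ^φ_{θ φ} = 1/tan(θ)
Substituting (the symmetric pair Γ^k_{ij}, Γ^k_{ji} combines into a factor 2):
d^2θ/dλ^2 - (sin(2*θ)/2) (dφ/dλ)^2 = 0
d^2φ/dλ^2 + (2/tan(θ)) (dθ/dλ)(dφ/dλ) = 0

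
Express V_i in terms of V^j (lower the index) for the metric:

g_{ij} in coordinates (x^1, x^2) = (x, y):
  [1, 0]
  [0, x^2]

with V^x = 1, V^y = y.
V_i = g_{ij} V^j:
V_x = (1)(1) + (0)(y) = 1
V_y = (0)(1) + (x^2)(y) = x^2*y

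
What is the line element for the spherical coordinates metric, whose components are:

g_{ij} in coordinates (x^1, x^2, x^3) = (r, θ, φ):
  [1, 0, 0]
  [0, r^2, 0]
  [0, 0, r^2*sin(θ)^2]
ds^2 = g_{ij} dx^i dx^j; only the non-zero components contribute.
ds^2 = dr^2 + r^2 dθ^2 + r^2*sin(θ)^2 dφ^2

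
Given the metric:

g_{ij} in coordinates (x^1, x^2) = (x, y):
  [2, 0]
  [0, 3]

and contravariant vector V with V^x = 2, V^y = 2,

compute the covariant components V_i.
V_i = g_{ij} V^j:
V_x = (2)(2) + (0)(2) = 4
V_y = (0)(2) + (3)(2) = 6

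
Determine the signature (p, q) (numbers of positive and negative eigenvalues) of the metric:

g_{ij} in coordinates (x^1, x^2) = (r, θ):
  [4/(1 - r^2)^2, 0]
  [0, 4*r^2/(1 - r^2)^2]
The metric is diagonal, so its eigenvalues are the diagonal entries: 4/(1 - r^2)^2, 4*r^2/(1 - r^2)^2 (at a generic point, where coordinate-dependent entries are positive).
2 positive, 0 negative.
(2, 0) - Riemannian (positive definite)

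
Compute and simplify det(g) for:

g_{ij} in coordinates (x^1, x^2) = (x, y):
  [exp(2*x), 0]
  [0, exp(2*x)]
For a 2×2 metric: det(g) = g_{11}·g_{22} - g_{12}·g_{21}
= (exp(2*x))·(exp(2*x)) - (0)·(0)
= exp(4*x) - 0
det(g) = exp(4*x)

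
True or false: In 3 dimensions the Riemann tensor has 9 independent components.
n^2(n^2-1)/12 = 9·8/12 = 6 independent components for n = 3.
False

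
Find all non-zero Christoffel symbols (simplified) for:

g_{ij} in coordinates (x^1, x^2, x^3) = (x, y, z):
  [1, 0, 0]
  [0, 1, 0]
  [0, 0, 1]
Using Γ^k_{ij} = (1/2) g^{km} (∂_i g_{mj} + ∂_j g_{mi} - ∂_m g_{ij}); the metric is diagonal, so only the m = k term contributes.
Every metric component is constant, so all ∂_m g_{ij} = 0 and every Christoffel symbol vanishes.
All Christoffel symbols are zero.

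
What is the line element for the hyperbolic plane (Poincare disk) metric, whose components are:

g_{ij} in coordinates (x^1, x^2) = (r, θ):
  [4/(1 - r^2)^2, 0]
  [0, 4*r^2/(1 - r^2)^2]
ds^2 = g_{ij} dx^i dx^j; only the non-zero components contribute.
ds^2 = (4/(1 - r^2)^2) dr^2 + (4*r^2/(1 - r^2)^2) dθ^2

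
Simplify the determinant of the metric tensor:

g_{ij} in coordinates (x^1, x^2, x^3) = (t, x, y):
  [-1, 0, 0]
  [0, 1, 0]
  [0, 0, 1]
Diagonal metric: det(g) = g_{11}·g_{22}·g_{33}
= (-1)·(1)·(1)
det(g) = -1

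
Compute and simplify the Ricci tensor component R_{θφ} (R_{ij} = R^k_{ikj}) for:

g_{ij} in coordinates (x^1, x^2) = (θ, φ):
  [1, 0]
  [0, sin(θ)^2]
Non-zero Christoffel symbols (Γ^k_{ij} = Γ^k_{ji}):
Γ^θ_{φ φ} = -sin(2*θ)/2
Γ^φ_{θ φ} = 1/tan(θ)
R^θ_{θ θ φ} = 0 (a repeated index in an antisymmetric pair)
R^φ_{θ φ φ} = 0 (a repeated index in an antisymmetric pair)
R_{θφ} = R^θ_{θ θ φ} + R^φ_{θ φ φ} = (0) + (0) = 0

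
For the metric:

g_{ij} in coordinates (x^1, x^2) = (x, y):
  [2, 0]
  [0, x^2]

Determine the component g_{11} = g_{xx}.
With x^1 = x, x^2 = y, g_{11} = g_{xx} is the row-1, column-1 entry of the matrix.
g_{11} = 2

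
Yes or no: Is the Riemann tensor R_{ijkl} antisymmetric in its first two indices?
R_{ijkl} = -R_{jikl} (follows from metric compatibility).
Yes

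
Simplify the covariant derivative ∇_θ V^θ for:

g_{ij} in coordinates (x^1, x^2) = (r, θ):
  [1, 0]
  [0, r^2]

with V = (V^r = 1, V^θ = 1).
Non-zero Christoffel symbols:
Γ^r_{θ θ} = -r
Γ^θ_{r θ} = 1/r
∇_θ V^θ = ∂_θ V^θ + Γ^θ_{θ j} V^j
  = (0) + (1/r)(1) + (0)(1)
  = 1/r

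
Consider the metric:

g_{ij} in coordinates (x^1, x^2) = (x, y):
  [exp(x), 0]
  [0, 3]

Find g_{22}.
With x^1 = x, x^2 = y, g_{22} = g_{yy} is the row-2, column-2 entry of the matrix.
g_{22} = 3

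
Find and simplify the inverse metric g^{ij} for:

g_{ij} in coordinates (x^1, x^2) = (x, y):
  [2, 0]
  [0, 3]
The metric is diagonal, so g^{ij} is diagonal with entries 1/g_{ii}: diag(1/2, 1/3).
g^{ij}:
  [1/2, 0]
  [0, 1/3]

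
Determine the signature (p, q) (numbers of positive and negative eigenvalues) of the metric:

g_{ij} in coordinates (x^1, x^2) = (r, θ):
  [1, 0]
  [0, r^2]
The metric is diagonal, so its eigenvalues are the diagonal entries: 1, r^2 (at a generic point, where coordinate-dependent entries are positive).
2 positive, 0 negative.
(2, 0) - Riemannian (positive definite)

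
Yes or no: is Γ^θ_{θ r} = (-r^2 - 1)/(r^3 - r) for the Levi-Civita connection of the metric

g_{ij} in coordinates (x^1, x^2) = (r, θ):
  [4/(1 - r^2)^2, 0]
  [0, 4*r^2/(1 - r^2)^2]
Γ^θ_{θ r} = (1/2) g^{θθ} (∂_θ g_{θr} + ∂_r g_{θθ} - ∂_θ g_{θr}) = (1/2)((1 - r^2)^2/(4*r^2))((0) + (-8*(r^3 + r)/(r^2 - 1)^3) - (0)) = (-r^2 - 1)/(r^3 - r)
This equals the proposed value (-r^2 - 1)/(r^3 - r).
Yes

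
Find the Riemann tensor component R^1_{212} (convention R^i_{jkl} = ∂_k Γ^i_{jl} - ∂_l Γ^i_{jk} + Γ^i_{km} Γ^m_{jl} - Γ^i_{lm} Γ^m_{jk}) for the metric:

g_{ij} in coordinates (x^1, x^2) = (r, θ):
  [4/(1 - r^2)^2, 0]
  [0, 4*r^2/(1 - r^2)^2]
Non-zero Christoffel symbols (Γ^k_{ij} = Γ^k_{ji}):
Γ^r_{r r} = 2*r/(1 - r^2)
Γ^r_{θ θ} = (r^3 + r)/(r^2 - 1)
Γ^θ_{r θ} = (-r^2 - 1)/(r^3 - r)
R^r_{θ r θ} = ∂_r Γ^r_{θ θ} - ∂_θ Γ^r_{θ r} + Γ^r_{r m} Γ^m_{θ θ} - Γ^r_{θ m} Γ^m_{θ r}
  = ((r^4 - 4*r^2 - 1)/(r^2 - 1)^2) - (0) + (-2*r^2*(r^2 + 1)/(r^2 - 1)^2) - (-(r^2 + 1)^2/(r^2 - 1)^2) = -4*r^2/(r^2 - 1)^2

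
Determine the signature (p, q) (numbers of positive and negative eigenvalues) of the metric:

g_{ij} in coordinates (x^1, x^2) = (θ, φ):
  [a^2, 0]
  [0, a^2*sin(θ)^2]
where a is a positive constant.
The metric is diagonal, so its eigenvalues are the diagonal entries: a^2, a^2*sin(θ)^2 (at a generic point, where coordinate-dependent entries are positive).
2 positive, 0 negative.
(2, 0) - Riemannian (positive definite)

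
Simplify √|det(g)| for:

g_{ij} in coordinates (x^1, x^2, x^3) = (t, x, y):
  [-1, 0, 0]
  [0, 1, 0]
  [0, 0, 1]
det(g) = -1
√|det(g)| = 1
Volume element: dV = 1 dt dx dy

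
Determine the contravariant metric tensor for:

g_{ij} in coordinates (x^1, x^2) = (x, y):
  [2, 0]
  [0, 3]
The metric is diagonal, so g^{ij} is diagonal with entries 1/g_{ii}: diag(1/2, 1/3).
g^{ij}:
  [1/2, 0]
  [0, 1/3]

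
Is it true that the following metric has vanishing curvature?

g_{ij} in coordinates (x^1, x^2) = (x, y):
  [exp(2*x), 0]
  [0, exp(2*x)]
Non-zero Christoffel symbols:
Γ^x_{x x} = 1
Γ^x_{y y} = -1
Γ^y_{x y} = 1
Ricci tensor: R_{xx} = 0, R_{xy} = 0, R_{yy} = 0
All R_{ij} vanish; in 2 dimensions the Riemann tensor is fully determined by the Ricci tensor, so R^i_{jkl} = 0: the metric is flat (curvilinear coordinates on flat space).
Yes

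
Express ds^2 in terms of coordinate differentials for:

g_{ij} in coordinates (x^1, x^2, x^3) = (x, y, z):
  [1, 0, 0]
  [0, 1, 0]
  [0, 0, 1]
ds^2 = g_{ij} dx^i dx^j; only the non-zero components contribute.
ds^2 = dx^2 + dy^2 + dz^2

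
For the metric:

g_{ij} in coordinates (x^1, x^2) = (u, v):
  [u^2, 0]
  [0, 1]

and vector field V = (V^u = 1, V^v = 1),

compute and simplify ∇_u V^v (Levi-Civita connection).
Non-zero Christoffel symbols:
Γ^u_{u u} = 1/u
∇_u V^v = ∂_u V^v + Γ^v_{u j} V^j
  = (0) + (0)(1) + (0)(1)
  = 0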